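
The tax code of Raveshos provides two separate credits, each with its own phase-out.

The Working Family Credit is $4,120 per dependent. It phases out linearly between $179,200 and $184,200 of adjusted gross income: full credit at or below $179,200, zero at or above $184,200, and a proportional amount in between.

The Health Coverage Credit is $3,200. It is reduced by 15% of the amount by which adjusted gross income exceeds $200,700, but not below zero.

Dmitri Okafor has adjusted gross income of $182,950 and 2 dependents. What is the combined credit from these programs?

$5,260

Working Family Credit: base = 2 × $4,120 = $8,240. $182,950 is $3,750 into a $5,000 phase-out range, leaving 1,250/5,000 of the credit: $8,240 × 1,250/5,000 = $2,060.
Health Coverage Credit: $182,950 is at or below the $200,700 threshold, so the full $3,200 applies.
Total: $2,060 + $3,200 = $5,260.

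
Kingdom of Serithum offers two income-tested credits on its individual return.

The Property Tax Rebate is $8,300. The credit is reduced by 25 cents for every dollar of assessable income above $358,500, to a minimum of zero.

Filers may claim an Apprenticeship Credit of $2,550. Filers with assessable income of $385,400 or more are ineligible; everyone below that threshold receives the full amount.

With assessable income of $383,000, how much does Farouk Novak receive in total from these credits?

Property Tax Rebate: 25% of the $24,500 excess over $358,500 is $6,125; credit = $8,300 − $6,125 = $2,175.
Apprenticeship Credit: $383,000 is below the $385,400 cutoff, so the full $2,550 applies.
Total: $2,175 + $2,550 = $4,725.

$4,725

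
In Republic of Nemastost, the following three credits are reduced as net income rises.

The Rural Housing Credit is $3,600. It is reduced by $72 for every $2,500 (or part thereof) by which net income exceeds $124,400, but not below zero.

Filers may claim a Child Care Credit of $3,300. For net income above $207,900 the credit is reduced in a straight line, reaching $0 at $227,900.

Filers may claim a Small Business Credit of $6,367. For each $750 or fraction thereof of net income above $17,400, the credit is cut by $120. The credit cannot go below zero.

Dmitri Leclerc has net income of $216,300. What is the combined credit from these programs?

Rural Housing Credit: income exceeds $124,400 by $91,900, which is 37 full-or-partial $2,500 increments; reduction = 37 × $72 = $2,664, leaving $936.
Child Care Credit: $216,300 is $8,400 into a $20,000 phase-out range, leaving 11,600/20,000 of the credit: $3,300 × 11,600/20,000 = $1,914.
Small Business Credit: income exceeds $17,400 by $198,900 → 266 increments × $120 = $31,920 ≥ base, so the credit is $0.
Total: $936 + $1,914 + $0 = $2,850.

$2,850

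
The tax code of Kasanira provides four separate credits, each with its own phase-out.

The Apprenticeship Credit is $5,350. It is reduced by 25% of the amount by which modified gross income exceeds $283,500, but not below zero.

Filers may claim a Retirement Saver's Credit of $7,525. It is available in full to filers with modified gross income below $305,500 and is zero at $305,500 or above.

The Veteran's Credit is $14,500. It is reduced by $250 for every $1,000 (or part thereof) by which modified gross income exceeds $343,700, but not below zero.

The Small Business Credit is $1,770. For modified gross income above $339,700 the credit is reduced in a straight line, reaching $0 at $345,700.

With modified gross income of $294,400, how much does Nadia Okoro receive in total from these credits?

$26,420

Apprenticeship Credit: 25% of the $10,900 excess over $283,500 is $2,725; credit = $5,350 − $2,725 = $2,625.
Retirement Saver's Credit: $294,400 is below the $305,500 cutoff, so the full $7,525 applies.
Veteran's Credit: $294,400 is at or below the $343,700 threshold, so the full $14,500 applies.
Small Business Credit: $294,400 is at or below the $339,700 threshold, so the full $1,770 applies.
Total: $2,625 + $7,525 + $14,500 + $1,770 = $26,420.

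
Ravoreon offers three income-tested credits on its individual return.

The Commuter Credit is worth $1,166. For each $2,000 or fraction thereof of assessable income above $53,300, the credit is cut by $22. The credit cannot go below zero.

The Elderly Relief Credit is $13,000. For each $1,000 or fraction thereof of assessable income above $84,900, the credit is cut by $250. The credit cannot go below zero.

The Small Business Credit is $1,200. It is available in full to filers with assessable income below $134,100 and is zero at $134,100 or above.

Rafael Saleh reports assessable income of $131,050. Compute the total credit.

Commuter Credit: income exceeds $53,300 by $77,750, which is 39 full-or-partial $2,000 increments; reduction = 39 × $22 = $858, leaving $308.
Elderly Relief Credit: income exceeds $84,900 by $46,150, which is 47 full-or-partial $1,000 increments; reduction = 47 × $250 = $11,750, leaving $1,250.
Small Business Credit: $131,050 is below the $134,100 cutoff, so the full $1,200 applies.
Total: $308 + $1,250 + $1,200 = $2,758.

$2,758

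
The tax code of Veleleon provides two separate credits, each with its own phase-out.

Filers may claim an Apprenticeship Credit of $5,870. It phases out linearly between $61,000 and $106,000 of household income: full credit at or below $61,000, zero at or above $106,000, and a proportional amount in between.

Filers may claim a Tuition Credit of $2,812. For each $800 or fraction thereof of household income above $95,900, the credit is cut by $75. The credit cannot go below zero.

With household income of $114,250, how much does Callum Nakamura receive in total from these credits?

Apprenticeship Credit: $114,250 is at or above $106,000, so the credit is $0.
Tuition Credit: income exceeds $95,900 by $18,350, which is 23 full-or-partial $800 increments; reduction = 23 × $75 = $1,725, leaving $1,087.
Total: $0 + $1,087 = $1,087.

$1,087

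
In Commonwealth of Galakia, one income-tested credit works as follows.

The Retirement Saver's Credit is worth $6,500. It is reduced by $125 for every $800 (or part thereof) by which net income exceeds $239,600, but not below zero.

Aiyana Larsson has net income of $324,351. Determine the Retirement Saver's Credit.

Retirement Saver's Credit: income exceeds $239,600 by $84,751 → 106 increments × $125 = $13,250 ≥ base, so the credit is $0.

$0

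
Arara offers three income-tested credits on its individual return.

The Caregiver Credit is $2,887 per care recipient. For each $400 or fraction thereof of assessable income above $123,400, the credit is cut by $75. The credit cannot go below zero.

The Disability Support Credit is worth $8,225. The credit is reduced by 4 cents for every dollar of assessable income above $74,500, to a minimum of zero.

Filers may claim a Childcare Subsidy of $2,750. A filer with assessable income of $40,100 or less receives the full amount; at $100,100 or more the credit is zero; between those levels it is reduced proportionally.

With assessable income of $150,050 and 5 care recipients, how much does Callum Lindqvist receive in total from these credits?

$14,613

Caregiver Credit: base = 5 × $2,887 = $14,435. income exceeds $123,400 by $26,650, which is 67 full-or-partial $400 increments; reduction = 67 × $75 = $5,025, leaving $9,410.
Disability Support Credit: 4% of the $75,550 excess over $74,500 is $3,022; credit = $8,225 − $3,022 = $5,203.
Childcare Subsidy: $150,050 is at or above $100,100, so the credit is $0.
Total: $9,410 + $5,203 + $0 = $14,613.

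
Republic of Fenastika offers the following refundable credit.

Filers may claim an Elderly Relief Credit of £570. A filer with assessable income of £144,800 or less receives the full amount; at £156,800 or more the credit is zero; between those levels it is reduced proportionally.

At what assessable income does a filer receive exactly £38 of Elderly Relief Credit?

£38 is 38/570 of the full £570, so 532/570 of the £12,000 range has been used: income = £144,800 + £12,000 × 532/570 = £156,000.

£156,000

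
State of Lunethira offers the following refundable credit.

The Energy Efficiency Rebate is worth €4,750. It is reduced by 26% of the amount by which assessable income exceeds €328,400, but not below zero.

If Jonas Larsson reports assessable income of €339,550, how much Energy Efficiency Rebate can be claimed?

€1,851

Energy Efficiency Rebate: 26% of the €11,150 excess over €328,400 is €2,899; credit = €4,750 − €2,899 = €1,851.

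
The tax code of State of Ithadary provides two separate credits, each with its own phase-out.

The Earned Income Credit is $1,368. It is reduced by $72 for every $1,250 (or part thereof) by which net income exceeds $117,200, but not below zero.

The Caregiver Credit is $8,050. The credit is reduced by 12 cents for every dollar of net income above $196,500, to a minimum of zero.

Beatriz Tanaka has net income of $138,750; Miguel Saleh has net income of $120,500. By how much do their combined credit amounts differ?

$1,080

Beatriz ($138,750): Earned Income Credit: income exceeds $117,200 by $21,550, which is 18 full-or-partial $1,250 increments; reduction = 18 × $72 = $1,296, leaving $72. Caregiver Credit: $138,750 is at or below the $196,500 threshold, so the full $8,050 applies. total $72 + $8,050 = $8,122
Miguel ($120,500): Earned Income Credit: income exceeds $117,200 by $3,300, which is 3 full-or-partial $1,250 increments; reduction = 3 × $72 = $216, leaving $1,152. Caregiver Credit: $120,500 is at or below the $196,500 threshold, so the full $8,050 applies. total $1,152 + $8,050 = $9,202
Difference: |$8,122 − $9,202| = $1,080.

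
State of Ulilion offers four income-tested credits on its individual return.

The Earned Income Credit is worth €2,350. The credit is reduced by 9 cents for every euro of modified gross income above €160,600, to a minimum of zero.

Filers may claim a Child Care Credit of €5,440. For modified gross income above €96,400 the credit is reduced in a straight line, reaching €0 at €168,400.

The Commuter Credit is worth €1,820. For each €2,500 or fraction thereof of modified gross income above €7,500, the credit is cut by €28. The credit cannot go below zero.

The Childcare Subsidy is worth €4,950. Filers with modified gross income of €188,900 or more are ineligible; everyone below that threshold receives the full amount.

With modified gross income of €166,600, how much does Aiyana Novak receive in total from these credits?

Earned Income Credit: 9% of the €6,000 excess over €160,600 is €540; credit = €2,350 − €540 = €1,810.
Child Care Credit: €166,600 is €70,200 into a €72,000 phase-out range, leaving 1,800/72,000 of the credit: €5,440 × 1,800/72,000 = €136.
Commuter Credit: income exceeds €7,500 by €159,100, which is 64 full-or-partial €2,500 increments; reduction = 64 × €28 = €1,792, leaving €28.
Childcare Subsidy: €166,600 is below the €188,900 cutoff, so the full €4,950 applies.
Total: €1,810 + €136 + €28 + €4,950 = €6,924.

€6,924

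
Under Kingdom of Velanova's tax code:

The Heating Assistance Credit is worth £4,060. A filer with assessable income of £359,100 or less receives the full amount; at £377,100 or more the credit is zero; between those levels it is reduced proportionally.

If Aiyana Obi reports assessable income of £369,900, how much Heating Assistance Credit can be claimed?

£1,624

Heating Assistance Credit: £369,900 is £10,800 into a £18,000 phase-out range, leaving 7,200/18,000 of the credit: £4,060 × 7,200/18,000 = £1,624.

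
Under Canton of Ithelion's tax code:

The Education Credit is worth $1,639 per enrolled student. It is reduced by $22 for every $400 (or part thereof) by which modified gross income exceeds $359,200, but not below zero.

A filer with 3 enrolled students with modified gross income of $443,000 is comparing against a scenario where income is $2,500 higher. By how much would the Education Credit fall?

$132

At $443,000 — base = 3 × $1,639 = $4,917. income exceeds $359,200 by $83,800, which is 210 full-or-partial $400 increments; reduction = 210 × $22 = $4,620, leaving $297.
At $445,500 — base = 3 × $1,639 = $4,917. income exceeds $359,200 by $86,300, which is 216 full-or-partial $400 increments; reduction = 216 × $22 = $4,752, leaving $165.
Lost: $297 − $165 = $132.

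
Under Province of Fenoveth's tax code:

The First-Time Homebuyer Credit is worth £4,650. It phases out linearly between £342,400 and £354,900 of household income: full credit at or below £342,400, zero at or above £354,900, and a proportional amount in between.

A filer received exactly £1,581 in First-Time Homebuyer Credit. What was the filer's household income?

£350,650

£1,581 is 1,581/4,650 of the full £4,650, so 3,069/4,650 of the £12,500 range has been used: income = £342,400 + £12,500 × 3,069/4,650 = £350,650.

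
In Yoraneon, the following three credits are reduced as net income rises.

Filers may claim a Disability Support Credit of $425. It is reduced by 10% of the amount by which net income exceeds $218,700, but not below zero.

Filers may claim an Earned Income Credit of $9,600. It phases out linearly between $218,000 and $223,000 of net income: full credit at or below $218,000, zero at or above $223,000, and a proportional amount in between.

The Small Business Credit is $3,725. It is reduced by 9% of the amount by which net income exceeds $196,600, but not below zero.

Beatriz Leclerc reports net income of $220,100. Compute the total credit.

$7,463

Disability Support Credit: 10% of the $1,400 excess over $218,700 is $140; credit = $425 − $140 = $285.
Earned Income Credit: $220,100 is $2,100 into a $5,000 phase-out range, leaving 2,900/5,000 of the credit: $9,600 × 2,900/5,000 = $5,568.
Small Business Credit: 9% of the $23,500 excess over $196,600 is $2,115; credit = $3,725 − $2,115 = $1,610.
Total: $285 + $5,568 + $1,610 = $7,463.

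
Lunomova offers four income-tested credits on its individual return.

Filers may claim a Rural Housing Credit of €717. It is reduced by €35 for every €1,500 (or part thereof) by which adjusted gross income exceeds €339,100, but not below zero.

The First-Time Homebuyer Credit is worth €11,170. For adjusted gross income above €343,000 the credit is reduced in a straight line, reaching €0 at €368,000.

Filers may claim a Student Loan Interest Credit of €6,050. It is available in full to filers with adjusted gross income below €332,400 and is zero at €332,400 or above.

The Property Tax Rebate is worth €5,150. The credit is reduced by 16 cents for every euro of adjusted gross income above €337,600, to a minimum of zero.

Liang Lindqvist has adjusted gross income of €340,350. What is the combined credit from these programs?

€16,562

Rural Housing Credit: income exceeds €339,100 by €1,250, which is 1 full-or-partial €1,500 increment; reduction = 1 × €35 = €35, leaving €682.
First-Time Homebuyer Credit: €340,350 is at or below the €343,000 threshold, so the full €11,170 applies.
Student Loan Interest Credit: €340,350 meets or exceeds the €332,400 cutoff, so the credit is €0.
Property Tax Rebate: 16% of the €2,750 excess over €337,600 is €440; credit = €5,150 − €440 = €4,710.
Total: €682 + €11,170 + €0 + €4,710 = €16,562.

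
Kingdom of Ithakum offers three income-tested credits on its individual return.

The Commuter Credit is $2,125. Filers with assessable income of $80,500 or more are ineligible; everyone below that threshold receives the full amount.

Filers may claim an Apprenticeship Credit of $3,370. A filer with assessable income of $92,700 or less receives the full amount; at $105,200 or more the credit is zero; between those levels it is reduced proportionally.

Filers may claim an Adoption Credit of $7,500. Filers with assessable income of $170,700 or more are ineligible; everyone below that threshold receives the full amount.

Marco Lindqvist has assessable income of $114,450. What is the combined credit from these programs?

Commuter Credit: $114,450 meets or exceeds the $80,500 cutoff, so the credit is $0.
Apprenticeship Credit: $114,450 is at or above $105,200, so the credit is $0.
Adoption Credit: $114,450 is below the $170,700 cutoff, so the full $7,500 applies.
Total: $0 + $0 + $7,500 = $7,500.

$7,500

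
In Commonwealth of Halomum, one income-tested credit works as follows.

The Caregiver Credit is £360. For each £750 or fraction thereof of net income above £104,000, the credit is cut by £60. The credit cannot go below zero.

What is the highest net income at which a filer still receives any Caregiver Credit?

After 5 increments the reduction is 5 × £60 = £300, leaving £60; one more increment wipes it out. Increment 5 ends at excess 5 × £750 = £3,750, so the highest qualifying income is £104,000 + £3,750 = £107,750.

£107,750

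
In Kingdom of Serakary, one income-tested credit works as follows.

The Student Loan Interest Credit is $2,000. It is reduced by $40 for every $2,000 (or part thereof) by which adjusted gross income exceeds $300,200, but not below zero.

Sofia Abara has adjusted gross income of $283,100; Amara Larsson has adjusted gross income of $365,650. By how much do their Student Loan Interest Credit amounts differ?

$1,320

Sofia ($283,100): Student Loan Interest Credit: $283,100 is at or below the $300,200 threshold, so the full $2,000 applies.
Amara ($365,650): Student Loan Interest Credit: income exceeds $300,200 by $65,450, which is 33 full-or-partial $2,000 increments; reduction = 33 × $40 = $1,320, leaving $680.
Difference: |$2,000 − $680| = $1,320.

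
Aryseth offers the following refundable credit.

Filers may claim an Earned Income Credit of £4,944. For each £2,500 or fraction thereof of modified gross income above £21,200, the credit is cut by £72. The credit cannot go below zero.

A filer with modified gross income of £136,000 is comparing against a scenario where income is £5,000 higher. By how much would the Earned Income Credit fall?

At £136,000 — income exceeds £21,200 by £114,800, which is 46 full-or-partial £2,500 increments; reduction = 46 × £72 = £3,312, leaving £1,632.
At £141,000 — income exceeds £21,200 by £119,800, which is 48 full-or-partial £2,500 increments; reduction = 48 × £72 = £3,456, leaving £1,488.
Lost: £1,632 − £1,488 = £144.

£144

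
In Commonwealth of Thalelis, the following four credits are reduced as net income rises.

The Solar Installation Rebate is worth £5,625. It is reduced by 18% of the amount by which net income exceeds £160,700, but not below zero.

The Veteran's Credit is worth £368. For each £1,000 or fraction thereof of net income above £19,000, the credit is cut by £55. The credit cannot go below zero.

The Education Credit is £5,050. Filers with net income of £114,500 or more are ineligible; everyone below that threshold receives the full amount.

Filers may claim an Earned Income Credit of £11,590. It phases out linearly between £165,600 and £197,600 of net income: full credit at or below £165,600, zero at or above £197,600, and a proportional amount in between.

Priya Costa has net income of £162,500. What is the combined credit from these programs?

Solar Installation Rebate: 18% of the £1,800 excess over £160,700 is £324; credit = £5,625 − £324 = £5,301.
Veteran's Credit: income exceeds £19,000 by £143,500 → 144 increments × £55 = £7,920 ≥ base, so the credit is £0.
Education Credit: £162,500 meets or exceeds the £114,500 cutoff, so the credit is £0.
Earned Income Credit: £162,500 is at or below the £165,600 threshold, so the full £11,590 applies.
Total: £5,301 + £0 + £0 + £11,590 = £16,891.

£16,891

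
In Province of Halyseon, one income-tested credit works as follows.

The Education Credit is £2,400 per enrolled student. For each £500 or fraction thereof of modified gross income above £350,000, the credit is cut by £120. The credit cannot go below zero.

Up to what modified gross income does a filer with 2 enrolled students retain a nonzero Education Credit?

£369,500

Full credit = 2 × £2,400 = £4,800.
After 39 increments the reduction is 39 × £120 = £4,680, leaving £120; one more increment wipes it out. Increment 39 ends at excess 39 × £500 = £19,500, so the highest qualifying income is £350,000 + £19,500 = £369,500.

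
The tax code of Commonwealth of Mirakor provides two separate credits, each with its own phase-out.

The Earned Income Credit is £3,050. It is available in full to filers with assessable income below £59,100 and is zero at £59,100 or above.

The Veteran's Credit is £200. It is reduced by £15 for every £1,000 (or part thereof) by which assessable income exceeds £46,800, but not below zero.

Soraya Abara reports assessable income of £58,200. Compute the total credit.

£3,070

Earned Income Credit: £58,200 is below the £59,100 cutoff, so the full £3,050 applies.
Veteran's Credit: income exceeds £46,800 by £11,400, which is 12 full-or-partial £1,000 increments; reduction = 12 × £15 = £180, leaving £20.
Total: £3,050 + £20 = £3,070.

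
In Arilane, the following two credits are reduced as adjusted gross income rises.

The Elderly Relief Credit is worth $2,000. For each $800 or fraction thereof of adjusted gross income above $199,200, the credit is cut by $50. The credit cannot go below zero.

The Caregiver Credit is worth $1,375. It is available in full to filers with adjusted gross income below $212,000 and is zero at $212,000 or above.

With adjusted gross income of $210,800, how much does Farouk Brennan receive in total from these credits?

Elderly Relief Credit: income exceeds $199,200 by $11,600, which is 15 full-or-partial $800 increments; reduction = 15 × $50 = $750, leaving $1,250.
Caregiver Credit: $210,800 is below the $212,000 cutoff, so the full $1,375 applies.
Total: $1,250 + $1,375 = $2,625.

$2,625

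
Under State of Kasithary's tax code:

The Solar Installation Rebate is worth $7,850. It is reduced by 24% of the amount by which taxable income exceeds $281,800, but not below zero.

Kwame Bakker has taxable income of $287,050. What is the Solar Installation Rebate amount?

Solar Installation Rebate: 24% of the $5,250 excess over $281,800 is $1,260; credit = $7,850 − $1,260 = $6,590.

$6,590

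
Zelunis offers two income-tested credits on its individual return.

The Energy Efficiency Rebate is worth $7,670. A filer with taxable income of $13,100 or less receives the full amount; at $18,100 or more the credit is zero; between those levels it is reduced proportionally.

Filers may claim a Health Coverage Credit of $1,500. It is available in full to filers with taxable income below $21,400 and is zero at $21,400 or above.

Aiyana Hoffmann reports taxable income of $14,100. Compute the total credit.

$7,636

Energy Efficiency Rebate: $14,100 is $1,000 into a $5,000 phase-out range, leaving 4,000/5,000 of the credit: $7,670 × 4,000/5,000 = $6,136.
Health Coverage Credit: $14,100 is below the $21,400 cutoff, so the full $1,500 applies.
Total: $6,136 + $1,500 = $7,636.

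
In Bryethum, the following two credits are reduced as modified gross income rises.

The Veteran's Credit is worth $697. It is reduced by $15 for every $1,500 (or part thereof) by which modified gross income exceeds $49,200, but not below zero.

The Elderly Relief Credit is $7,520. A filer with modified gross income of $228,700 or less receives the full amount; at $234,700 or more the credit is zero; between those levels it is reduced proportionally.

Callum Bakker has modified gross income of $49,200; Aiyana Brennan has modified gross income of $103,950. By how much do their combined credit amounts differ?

$555

Callum ($49,200): Veteran's Credit: $49,200 is at or below the $49,200 threshold, so the full $697 applies. Elderly Relief Credit: $49,200 is at or below the $228,700 threshold, so the full $7,520 applies. total $697 + $7,520 = $8,217
Aiyana ($103,950): Veteran's Credit: income exceeds $49,200 by $54,750, which is 37 full-or-partial $1,500 increments; reduction = 37 × $15 = $555, leaving $142. Elderly Relief Credit: $103,950 is at or below the $228,700 threshold, so the full $7,520 applies. total $142 + $7,520 = $7,662
Difference: |$8,217 − $7,662| = $555.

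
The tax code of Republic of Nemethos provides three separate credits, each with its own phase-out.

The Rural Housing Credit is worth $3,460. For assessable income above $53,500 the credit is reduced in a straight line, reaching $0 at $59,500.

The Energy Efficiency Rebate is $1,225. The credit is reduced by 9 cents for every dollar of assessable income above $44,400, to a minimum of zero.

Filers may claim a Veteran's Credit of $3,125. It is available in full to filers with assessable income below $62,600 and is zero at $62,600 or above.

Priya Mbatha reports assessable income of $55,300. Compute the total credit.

Rural Housing Credit: $55,300 is $1,800 into a $6,000 phase-out range, leaving 4,200/6,000 of the credit: $3,460 × 4,200/6,000 = $2,422.
Energy Efficiency Rebate: 9% of the $10,900 excess over $44,400 is $981; credit = $1,225 − $981 = $244.
Veteran's Credit: $55,300 is below the $62,600 cutoff, so the full $3,125 applies.
Total: $2,422 + $244 + $3,125 = $5,791.

$5,791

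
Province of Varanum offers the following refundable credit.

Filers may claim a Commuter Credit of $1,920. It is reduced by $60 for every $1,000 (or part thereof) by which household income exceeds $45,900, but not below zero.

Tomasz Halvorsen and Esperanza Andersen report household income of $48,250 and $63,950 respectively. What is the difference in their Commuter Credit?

Tomasz ($48,250): Commuter Credit: income exceeds $45,900 by $2,350, which is 3 full-or-partial $1,000 increments; reduction = 3 × $60 = $180, leaving $1,740.
Esperanza ($63,950): Commuter Credit: income exceeds $45,900 by $18,050, which is 19 full-or-partial $1,000 increments; reduction = 19 × $60 = $1,140, leaving $780.
Difference: |$1,740 − $780| = $960.

$960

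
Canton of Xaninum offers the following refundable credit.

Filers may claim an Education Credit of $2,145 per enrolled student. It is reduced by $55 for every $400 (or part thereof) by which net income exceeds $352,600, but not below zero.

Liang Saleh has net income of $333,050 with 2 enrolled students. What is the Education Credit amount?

$4,290

Education Credit: base = 2 × $2,145 = $4,290. $333,050 is at or below the $352,600 threshold, so the full $4,290 applies.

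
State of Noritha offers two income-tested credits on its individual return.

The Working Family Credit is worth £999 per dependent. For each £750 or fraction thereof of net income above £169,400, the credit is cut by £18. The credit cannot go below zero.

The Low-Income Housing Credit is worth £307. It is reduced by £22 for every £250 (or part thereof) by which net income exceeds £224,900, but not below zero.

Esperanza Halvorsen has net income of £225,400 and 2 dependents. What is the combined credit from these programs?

£911

Working Family Credit: base = 2 × £999 = £1,998. income exceeds £169,400 by £56,000, which is 75 full-or-partial £750 increments; reduction = 75 × £18 = £1,350, leaving £648.
Low-Income Housing Credit: income exceeds £224,900 by £500, which is 2 full-or-partial £250 increments; reduction = 2 × £22 = £44, leaving £263.
Total: £648 + £263 = £911.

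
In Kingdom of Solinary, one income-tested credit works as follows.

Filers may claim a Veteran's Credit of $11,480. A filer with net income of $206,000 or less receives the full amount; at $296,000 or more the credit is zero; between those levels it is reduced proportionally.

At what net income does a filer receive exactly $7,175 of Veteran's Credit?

$7,175 is 7,175/11,480 of the full $11,480, so 4,305/11,480 of the $90,000 range has been used: income = $206,000 + $90,000 × 4,305/11,480 = $239,750.

$239,750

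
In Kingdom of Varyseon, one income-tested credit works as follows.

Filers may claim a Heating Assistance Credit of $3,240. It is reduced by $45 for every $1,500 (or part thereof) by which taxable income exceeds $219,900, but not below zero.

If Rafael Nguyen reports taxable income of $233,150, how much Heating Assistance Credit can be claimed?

$2,835

Heating Assistance Credit: income exceeds $219,900 by $13,250, which is 9 full-or-partial $1,500 increments; reduction = 9 × $45 = $405, leaving $2,835.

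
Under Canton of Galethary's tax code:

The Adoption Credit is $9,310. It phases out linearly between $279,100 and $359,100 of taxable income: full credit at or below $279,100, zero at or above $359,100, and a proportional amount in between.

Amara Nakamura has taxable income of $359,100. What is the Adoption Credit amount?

$0

Adoption Credit: $359,100 is at or above $359,100, so the credit is $0.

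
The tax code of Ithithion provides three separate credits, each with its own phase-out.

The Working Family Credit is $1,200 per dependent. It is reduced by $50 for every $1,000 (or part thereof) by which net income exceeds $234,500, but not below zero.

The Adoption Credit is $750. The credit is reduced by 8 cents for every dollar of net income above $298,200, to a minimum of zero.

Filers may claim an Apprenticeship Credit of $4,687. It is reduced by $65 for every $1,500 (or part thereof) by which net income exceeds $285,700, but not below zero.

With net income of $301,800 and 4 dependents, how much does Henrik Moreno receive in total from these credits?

$5,834

Working Family Credit: base = 4 × $1,200 = $4,800. income exceeds $234,500 by $67,300, which is 68 full-or-partial $1,000 increments; reduction = 68 × $50 = $3,400, leaving $1,400.
Adoption Credit: 8% of the $3,600 excess over $298,200 is $288; credit = $750 − $288 = $462.
Apprenticeship Credit: income exceeds $285,700 by $16,100, which is 11 full-or-partial $1,500 increments; reduction = 11 × $65 = $715, leaving $3,972.
Total: $1,400 + $462 + $3,972 = $5,834.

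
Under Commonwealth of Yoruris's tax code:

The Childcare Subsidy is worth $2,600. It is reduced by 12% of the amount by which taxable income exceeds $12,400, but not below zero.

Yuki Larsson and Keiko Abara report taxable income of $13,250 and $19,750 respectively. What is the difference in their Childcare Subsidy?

Yuki ($13,250): Childcare Subsidy: 12% of the $850 excess over $12,400 is $102; credit = $2,600 − $102 = $2,498.
Keiko ($19,750): Childcare Subsidy: 12% of the $7,350 excess over $12,400 is $882; credit = $2,600 − $882 = $1,718.
Difference: |$2,498 − $1,718| = $780.

$780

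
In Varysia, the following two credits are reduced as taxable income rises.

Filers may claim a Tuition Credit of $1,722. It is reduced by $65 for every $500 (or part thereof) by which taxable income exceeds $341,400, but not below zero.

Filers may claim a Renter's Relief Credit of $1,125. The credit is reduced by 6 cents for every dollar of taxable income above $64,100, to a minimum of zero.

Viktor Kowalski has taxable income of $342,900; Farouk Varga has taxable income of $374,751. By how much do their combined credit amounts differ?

$1,527

Viktor ($342,900): Tuition Credit: income exceeds $341,400 by $1,500, which is 3 full-or-partial $500 increments; reduction = 3 × $65 = $195, leaving $1,527. Renter's Relief Credit: 6% of the $278,800 excess over $64,100 is $16,728 ≥ base, so the credit is $0. total $1,527 + $0 = $1,527
Farouk ($374,751): Tuition Credit: income exceeds $341,400 by $33,351 → 67 increments × $65 = $4,355 ≥ base, so the credit is $0. Renter's Relief Credit: 6% of the $310,651 excess over $64,100 is $18,639.06 ≥ base, so the credit is $0. total $0 + $0 = $0
Difference: |$1,527 − $0| = $1,527.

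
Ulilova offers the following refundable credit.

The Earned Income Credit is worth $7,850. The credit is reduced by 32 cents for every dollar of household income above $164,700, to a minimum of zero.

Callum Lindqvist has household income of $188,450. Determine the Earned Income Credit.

$250

Earned Income Credit: 32% of the $23,750 excess over $164,700 is $7,600; credit = $7,850 − $7,600 = $250.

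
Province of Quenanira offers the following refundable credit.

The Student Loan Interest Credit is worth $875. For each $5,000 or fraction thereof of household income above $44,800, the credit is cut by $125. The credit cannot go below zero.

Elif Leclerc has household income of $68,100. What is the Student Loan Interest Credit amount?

$250

Student Loan Interest Credit: income exceeds $44,800 by $23,300, which is 5 full-or-partial $5,000 increments; reduction = 5 × $125 = $625, leaving $250.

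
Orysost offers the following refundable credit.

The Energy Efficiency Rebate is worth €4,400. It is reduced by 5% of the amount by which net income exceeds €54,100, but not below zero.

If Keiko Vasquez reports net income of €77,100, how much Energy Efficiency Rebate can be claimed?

€3,250

Energy Efficiency Rebate: 5% of the €23,000 excess over €54,100 is €1,150; credit = €4,400 − €1,150 = €3,250.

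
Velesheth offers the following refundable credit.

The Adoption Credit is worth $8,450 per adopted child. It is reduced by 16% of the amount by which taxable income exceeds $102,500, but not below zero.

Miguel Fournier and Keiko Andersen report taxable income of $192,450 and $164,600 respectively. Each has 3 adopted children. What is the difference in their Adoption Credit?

$4,456

Miguel ($192,450): Adoption Credit: base = 3 × $8,450 = $25,350. 16% of the $89,950 excess over $102,500 is $14,392; credit = $25,350 − $14,392 = $10,958.
Keiko ($164,600): Adoption Credit: base = 3 × $8,450 = $25,350. 16% of the $62,100 excess over $102,500 is $9,936; credit = $25,350 − $9,936 = $15,414.
Difference: |$10,958 − $15,414| = $4,456.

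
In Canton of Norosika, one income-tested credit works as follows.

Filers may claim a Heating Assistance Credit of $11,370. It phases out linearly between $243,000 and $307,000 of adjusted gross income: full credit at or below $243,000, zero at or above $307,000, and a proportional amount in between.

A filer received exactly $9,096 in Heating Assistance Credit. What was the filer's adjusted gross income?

$9,096 is 9,096/11,370 of the full $11,370, so 2,274/11,370 of the $64,000 range has been used: income = $243,000 + $64,000 × 2,274/11,370 = $255,800.

$255,800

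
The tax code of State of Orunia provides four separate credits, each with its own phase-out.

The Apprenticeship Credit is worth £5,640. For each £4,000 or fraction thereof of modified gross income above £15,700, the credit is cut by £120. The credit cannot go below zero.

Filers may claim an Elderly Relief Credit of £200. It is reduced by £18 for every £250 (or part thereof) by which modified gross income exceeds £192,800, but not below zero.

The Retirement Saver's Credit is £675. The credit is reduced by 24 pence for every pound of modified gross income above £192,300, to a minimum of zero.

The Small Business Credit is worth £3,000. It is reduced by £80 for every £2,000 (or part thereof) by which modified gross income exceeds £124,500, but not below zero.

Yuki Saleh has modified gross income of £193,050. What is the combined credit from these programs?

£1,117

Apprenticeship Credit: income exceeds £15,700 by £177,350, which is 45 full-or-partial £4,000 increments; reduction = 45 × £120 = £5,400, leaving £240.
Elderly Relief Credit: income exceeds £192,800 by £250, which is 1 full-or-partial £250 increment; reduction = 1 × £18 = £18, leaving £182.
Retirement Saver's Credit: 24% of the £750 excess over £192,300 is £180; credit = £675 − £180 = £495.
Small Business Credit: income exceeds £124,500 by £68,550, which is 35 full-or-partial £2,000 increments; reduction = 35 × £80 = £2,800, leaving £200.
Total: £240 + £182 + £495 + £200 = £1,117.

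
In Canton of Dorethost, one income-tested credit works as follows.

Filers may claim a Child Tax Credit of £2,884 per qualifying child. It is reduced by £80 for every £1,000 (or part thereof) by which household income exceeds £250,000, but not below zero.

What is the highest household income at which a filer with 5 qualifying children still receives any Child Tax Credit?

Full credit = 5 × £2,884 = £14,420.
After 180 increments the reduction is 180 × £80 = £14,400, leaving £20; one more increment wipes it out. Increment 180 ends at excess 180 × £1,000 = £180,000, so the highest qualifying income is £250,000 + £180,000 = £430,000.

£430,000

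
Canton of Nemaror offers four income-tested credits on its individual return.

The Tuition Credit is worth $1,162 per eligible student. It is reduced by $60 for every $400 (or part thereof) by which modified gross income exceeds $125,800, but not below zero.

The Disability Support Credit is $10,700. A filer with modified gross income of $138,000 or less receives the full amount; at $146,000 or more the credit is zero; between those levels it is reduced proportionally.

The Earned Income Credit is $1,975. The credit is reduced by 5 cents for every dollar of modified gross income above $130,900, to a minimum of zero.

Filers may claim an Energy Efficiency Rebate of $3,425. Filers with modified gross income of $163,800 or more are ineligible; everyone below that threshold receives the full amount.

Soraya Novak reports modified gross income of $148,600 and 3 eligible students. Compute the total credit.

$4,581

Tuition Credit: base = 3 × $1,162 = $3,486. income exceeds $125,800 by $22,800, which is 57 full-or-partial $400 increments; reduction = 57 × $60 = $3,420, leaving $66.
Disability Support Credit: $148,600 is at or above $146,000, so the credit is $0.
Earned Income Credit: 5% of the $17,700 excess over $130,900 is $885; credit = $1,975 − $885 = $1,090.
Energy Efficiency Rebate: $148,600 is below the $163,800 cutoff, so the full $3,425 applies.
Total: $66 + $0 + $1,090 + $3,425 = $4,581.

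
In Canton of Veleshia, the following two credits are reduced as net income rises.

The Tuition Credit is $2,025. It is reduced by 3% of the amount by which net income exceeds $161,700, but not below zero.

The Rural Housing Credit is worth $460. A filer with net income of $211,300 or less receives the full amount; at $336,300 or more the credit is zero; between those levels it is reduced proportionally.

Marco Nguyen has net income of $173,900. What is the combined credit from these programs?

$2,119

Tuition Credit: 3% of the $12,200 excess over $161,700 is $366; credit = $2,025 − $366 = $1,659.
Rural Housing Credit: $173,900 is at or below the $211,300 threshold, so the full $460 applies.
Total: $1,659 + $460 = $2,119.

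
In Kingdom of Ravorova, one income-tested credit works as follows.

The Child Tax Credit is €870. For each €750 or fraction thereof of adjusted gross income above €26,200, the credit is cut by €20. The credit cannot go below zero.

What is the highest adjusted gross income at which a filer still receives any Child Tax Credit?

€58,450

After 43 increments the reduction is 43 × €20 = €860, leaving €10; one more increment wipes it out. Increment 43 ends at excess 43 × €750 = €32,250, so the highest qualifying income is €26,200 + €32,250 = €58,450.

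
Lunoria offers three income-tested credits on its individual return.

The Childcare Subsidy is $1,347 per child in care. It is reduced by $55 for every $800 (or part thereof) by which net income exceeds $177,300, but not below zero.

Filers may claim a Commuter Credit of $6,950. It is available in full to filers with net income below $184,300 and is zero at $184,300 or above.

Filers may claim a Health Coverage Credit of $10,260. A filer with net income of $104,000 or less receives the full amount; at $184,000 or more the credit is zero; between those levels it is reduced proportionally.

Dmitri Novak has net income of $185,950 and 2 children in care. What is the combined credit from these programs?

$2,089

Childcare Subsidy: base = 2 × $1,347 = $2,694. income exceeds $177,300 by $8,650, which is 11 full-or-partial $800 increments; reduction = 11 × $55 = $605, leaving $2,089.
Commuter Credit: $185,950 meets or exceeds the $184,300 cutoff, so the credit is $0.
Health Coverage Credit: $185,950 is at or above $184,000, so the credit is $0.
Total: $2,089 + $0 + $0 = $2,089.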